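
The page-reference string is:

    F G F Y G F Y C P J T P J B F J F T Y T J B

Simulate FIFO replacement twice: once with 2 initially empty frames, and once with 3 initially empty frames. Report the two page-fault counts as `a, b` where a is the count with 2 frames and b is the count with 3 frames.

17, 13

2 frames: F F . F . F . F F F F F F F F F . F F . F F → 17 faults.
3 frames: F F . F . . . F F F F . . F F F . F F . . F → 13 faults.
13 < 17: adding a frame reduced faults, as is typical.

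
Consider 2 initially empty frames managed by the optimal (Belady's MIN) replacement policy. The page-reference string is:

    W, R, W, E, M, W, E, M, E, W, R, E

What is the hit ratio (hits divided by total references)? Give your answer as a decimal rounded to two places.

W -> miss, frames {W}
R -> miss, frames {W,R}
W -> hit
E -> miss, evict R, frames {W,E}
M -> miss, evict E, frames {W,M}
W -> hit
E -> miss, evict W, frames {M,E}
M -> hit
E -> hit
W -> miss, evict M, frames {E,W}
R -> miss, evict W, frames {E,R}
E -> hit
Hits: 5 of 12 references → 5/12 = 0.4167.

0.42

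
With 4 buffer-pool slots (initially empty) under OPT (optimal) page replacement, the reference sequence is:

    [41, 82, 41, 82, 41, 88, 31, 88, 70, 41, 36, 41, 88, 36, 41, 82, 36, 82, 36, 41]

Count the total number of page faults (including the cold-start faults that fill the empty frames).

6

41 -> miss, frames (41)
82 -> miss, frames (41 82)
41 -> hit
82 -> hit
41 -> hit
88 -> miss, frames (41 82 88)
31 -> miss, frames (41 82 88 31)
88 -> hit
70 -> miss, evict 31, frames (41 82 88 70)
41 -> hit
36 -> miss, evict 70, frames (41 82 88 36)
41 -> hit
88 -> hit
36 -> hit
41 -> hit
82 -> hit
36 -> hit
82 -> hit
36 -> hit
41 -> hit
Page faults: 6.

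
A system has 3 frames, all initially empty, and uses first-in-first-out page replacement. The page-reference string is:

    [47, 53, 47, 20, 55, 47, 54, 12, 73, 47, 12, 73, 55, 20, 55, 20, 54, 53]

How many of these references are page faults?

13

47: fault, frames [47]
53: fault, frames [47, 53]
47: hit
20: fault, frames [47, 53, 20]
55: fault, evict 47, frames [53, 20, 55]
47: fault, evict 53, frames [20, 55, 47]
54: fault, evict 20, frames [55, 47, 54]
12: fault, evict 55, frames [47, 54, 12]
73: fault, evict 47, frames [54, 12, 73]
47: fault, evict 54, frames [12, 73, 47]
12: hit
73: hit
55: fault, evict 12, frames [73, 47, 55]
20: fault, evict 73, frames [47, 55, 20]
55: hit
20: hit
54: fault, evict 47, frames [55, 20, 54]
53: fault, evict 55, frames [20, 54, 53]
Page faults: 13.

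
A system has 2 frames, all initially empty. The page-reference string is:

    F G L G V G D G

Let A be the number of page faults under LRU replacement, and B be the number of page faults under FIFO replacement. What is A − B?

Under LRU: F F F . F . F . → 5 faults.
Under FIFO: F F F . F F F . → 6 faults.
A − B = 5 − 6 = -1.

-1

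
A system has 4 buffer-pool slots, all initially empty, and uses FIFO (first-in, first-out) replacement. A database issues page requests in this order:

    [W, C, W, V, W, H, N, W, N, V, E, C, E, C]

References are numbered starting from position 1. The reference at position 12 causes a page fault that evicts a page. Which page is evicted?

H

pos 1: W → fault, frames [W]
pos 2: C → fault, frames [W, C]
pos 3: W → hit
pos 4: V → fault, frames [W, C, V]
pos 5: W → hit
pos 6: H → fault, frames [W, C, V, H]
pos 7: N → fault, evict W, frames [C, V, H, N]
pos 8: W → fault, evict C, frames [V, H, N, W]
pos 9: N → hit
pos 10: V → hit
pos 11: E → fault, evict V, frames [H, N, W, E]
pos 12: C → fault, evict H, frames [N, W, E, C]
At position 12, page H is evicted.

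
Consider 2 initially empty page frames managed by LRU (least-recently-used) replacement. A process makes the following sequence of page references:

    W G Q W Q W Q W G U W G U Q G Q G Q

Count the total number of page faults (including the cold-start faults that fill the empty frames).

W → fault, frames [W]
G → fault, frames [W, G]
Q → fault, evict W, frames [G, Q]
W → fault, evict G, frames [Q, W]
Q → hit
W → hit
Q → hit
W → hit
G → fault, evict Q, frames [W, G]
U → fault, evict W, frames [G, U]
W → fault, evict G, frames [U, W]
G → fault, evict U, frames [W, G]
U → fault, evict W, frames [G, U]
Q → fault, evict G, frames [U, Q]
G → fault, evict U, frames [Q, G]
Q → hit
G → hit
Q → hit
Page faults: 11.

11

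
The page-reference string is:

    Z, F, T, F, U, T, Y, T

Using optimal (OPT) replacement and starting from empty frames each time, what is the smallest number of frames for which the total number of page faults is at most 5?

f=1: 8 faults
f=2: 5 faults
f=3: 5 faults
f=4: 5 faults
f=5: 5 faults
Smallest f with faults ≤ 5 is 2.

2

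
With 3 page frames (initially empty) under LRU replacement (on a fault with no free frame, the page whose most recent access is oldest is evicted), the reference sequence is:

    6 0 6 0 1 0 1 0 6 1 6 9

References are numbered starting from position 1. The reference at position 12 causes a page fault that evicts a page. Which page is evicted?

pos 1: 6: fault, frames (6)
pos 2: 0: fault, frames (6 0)
pos 3: 6: hit
pos 4: 0: hit
pos 5: 1: fault, frames (6 0 1)
pos 6: 0: hit
pos 7: 1: hit
pos 8: 0: hit
pos 9: 6: hit
pos 10: 1: hit
pos 11: 6: hit
pos 12: 9: fault, evict 0, frames (1 6 9)
At position 12, page 0 is evicted.

0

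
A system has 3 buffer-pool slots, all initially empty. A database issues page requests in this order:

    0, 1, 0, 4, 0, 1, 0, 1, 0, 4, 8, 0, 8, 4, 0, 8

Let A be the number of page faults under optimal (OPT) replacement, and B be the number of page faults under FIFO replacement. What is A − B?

Under OPT: F F . F . . . . . . F . . . . . → 4 faults.
Under FIFO: F F . F . . . . . . F F . . . . → 5 faults.
A − B = 4 − 5 = -1.

-1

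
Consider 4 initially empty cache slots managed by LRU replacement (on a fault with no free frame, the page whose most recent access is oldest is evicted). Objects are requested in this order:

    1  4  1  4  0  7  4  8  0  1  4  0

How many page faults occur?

1: miss, frames (1)
4: miss, frames (1 4)
1: hit
4: hit
0: miss, frames (1 4 0)
7: miss, frames (1 4 0 7)
4: hit
8: miss, evict 1, frames (0 7 4 8)
0: hit
1: miss, evict 7, frames (4 8 0 1)
4: hit
0: hit
Page faults: 6.

6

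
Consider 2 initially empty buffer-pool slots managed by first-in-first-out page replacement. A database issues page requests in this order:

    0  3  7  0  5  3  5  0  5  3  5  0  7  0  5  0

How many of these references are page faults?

0: miss, frames (0)
3: miss, frames (0 3)
7: miss, evict 0, frames (3 7)
0: miss, evict 3, frames (7 0)
5: miss, evict 7, frames (0 5)
3: miss, evict 0, frames (5 3)
5: hit
0: miss, evict 5, frames (3 0)
5: miss, evict 3, frames (0 5)
3: miss, evict 0, frames (5 3)
5: hit
0: miss, evict 5, frames (3 0)
7: miss, evict 3, frames (0 7)
0: hit
5: miss, evict 0, frames (7 5)
0: miss, evict 7, frames (5 0)
Page faults: 13.

13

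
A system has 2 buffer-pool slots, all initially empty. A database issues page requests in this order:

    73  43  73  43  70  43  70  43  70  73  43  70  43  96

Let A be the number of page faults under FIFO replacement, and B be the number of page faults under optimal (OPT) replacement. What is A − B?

1

Under FIFO: F F . . F . . . . F F F . F → 7 faults.
Under OPT: F F . . F . . . . F . F . F → 6 faults.
A − B = 7 − 6 = 1.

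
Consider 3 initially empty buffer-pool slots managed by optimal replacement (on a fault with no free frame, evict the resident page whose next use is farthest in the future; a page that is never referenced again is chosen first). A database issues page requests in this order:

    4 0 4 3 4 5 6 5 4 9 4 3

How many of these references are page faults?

7

4: fault, frames [4]
0: fault, frames [4, 0]
4: hit
3: fault, frames [4, 0, 3]
4: hit
5: fault, evict 0, frames [4, 3, 5]
6: fault, evict 3, frames [4, 5, 6]
5: hit
4: hit
9: fault, evict 6, frames [4, 5, 9]
4: hit
3: fault, evict 9, frames [4, 5, 3]
Page faults: 7.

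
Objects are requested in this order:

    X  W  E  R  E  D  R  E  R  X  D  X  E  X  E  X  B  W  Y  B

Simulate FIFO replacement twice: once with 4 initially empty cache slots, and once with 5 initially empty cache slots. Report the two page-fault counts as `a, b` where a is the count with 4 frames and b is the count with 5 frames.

4 frames: F F F F . F . . . F . . . . . . F F F . → 9 faults.
5 frames: F F F F . F . . . . . . . . . . F . F . → 7 faults.
7 < 9: adding a frame reduced faults, as is typical.

9, 7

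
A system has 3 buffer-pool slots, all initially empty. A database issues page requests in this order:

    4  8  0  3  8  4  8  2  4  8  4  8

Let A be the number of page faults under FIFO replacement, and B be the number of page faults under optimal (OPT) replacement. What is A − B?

Under FIFO: F F F F . F F F . . . . → 7 faults.
Under OPT: F F F F . . . F . . . . → 5 faults.
A − B = 7 − 5 = 2.

2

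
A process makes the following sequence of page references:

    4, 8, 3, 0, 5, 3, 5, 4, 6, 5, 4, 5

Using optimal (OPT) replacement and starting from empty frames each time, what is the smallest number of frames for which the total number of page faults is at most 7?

3

f=1: 12 faults
f=2: 8 faults
f=3: 6 faults
f=4: 6 faults
f=5: 6 faults
f=6: 6 faults
Smallest f with faults ≤ 7 is 3.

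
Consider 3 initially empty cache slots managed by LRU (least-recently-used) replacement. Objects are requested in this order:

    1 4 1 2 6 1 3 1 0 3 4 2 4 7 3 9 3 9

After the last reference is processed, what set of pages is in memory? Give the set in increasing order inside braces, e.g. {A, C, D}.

1 -> fault, frames (1)
4 -> fault, frames (1 4)
1 -> hit
2 -> fault, frames (4 1 2)
6 -> fault, evict 4, frames (1 2 6)
1 -> hit
3 -> fault, evict 2, frames (6 1 3)
1 -> hit
0 -> fault, evict 6, frames (3 1 0)
3 -> hit
4 -> fault, evict 1, frames (0 3 4)
2 -> fault, evict 0, frames (3 4 2)
4 -> hit
7 -> fault, evict 3, frames (2 4 7)
3 -> fault, evict 2, frames (4 7 3)
9 -> fault, evict 4, frames (7 3 9)
3 -> hit
9 -> hit

{3, 7, 9}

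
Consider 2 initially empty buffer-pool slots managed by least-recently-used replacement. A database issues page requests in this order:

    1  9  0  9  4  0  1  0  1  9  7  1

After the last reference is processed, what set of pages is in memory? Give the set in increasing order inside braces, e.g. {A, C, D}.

{1, 7}

1 -> miss, frames (1)
9 -> miss, frames (1 9)
0 -> miss, evict 1, frames (9 0)
9 -> hit
4 -> miss, evict 0, frames (9 4)
0 -> miss, evict 9, frames (4 0)
1 -> miss, evict 4, frames (0 1)
0 -> hit
1 -> hit
9 -> miss, evict 0, frames (1 9)
7 -> miss, evict 1, frames (9 7)
1 -> miss, evict 9, frames (7 1)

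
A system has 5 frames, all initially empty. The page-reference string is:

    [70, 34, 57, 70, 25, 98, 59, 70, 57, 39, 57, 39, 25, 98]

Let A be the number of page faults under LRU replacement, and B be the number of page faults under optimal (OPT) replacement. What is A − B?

Under LRU: F F F . F F F . . F . . F F → 9 faults.
Under OPT: F F F . F F F . . F . . . . → 7 faults.
A − B = 9 − 7 = 2.

2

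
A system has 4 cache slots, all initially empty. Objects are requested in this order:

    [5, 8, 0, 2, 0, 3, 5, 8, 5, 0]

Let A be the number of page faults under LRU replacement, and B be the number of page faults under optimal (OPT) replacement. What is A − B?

Under LRU: F F F F . F F F . . → 7 faults.
Under OPT: F F F F . F . . . . → 5 faults.
A − B = 7 − 5 = 2.

2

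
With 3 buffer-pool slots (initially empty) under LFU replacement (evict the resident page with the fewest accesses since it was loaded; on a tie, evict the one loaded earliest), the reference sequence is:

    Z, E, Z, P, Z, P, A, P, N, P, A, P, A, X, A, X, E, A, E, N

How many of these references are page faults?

Z -> miss, frames (Z)
E -> miss, frames (Z E)
Z -> hit
P -> miss, frames (Z E P)
Z -> hit
P -> hit
A -> miss, evict E, frames (Z P A)
P -> hit
N -> miss, evict A, frames (Z P N)
P -> hit
A -> miss, evict N, frames (Z P A)
P -> hit
A -> hit
X -> miss, evict A, frames (Z P X)
A -> miss, evict X, frames (Z P A)
X -> miss, evict A, frames (Z P X)
E -> miss, evict X, frames (Z P E)
A -> miss, evict E, frames (Z P A)
E -> miss, evict A, frames (Z P E)
N -> miss, evict E, frames (Z P N)
Page faults: 13.

13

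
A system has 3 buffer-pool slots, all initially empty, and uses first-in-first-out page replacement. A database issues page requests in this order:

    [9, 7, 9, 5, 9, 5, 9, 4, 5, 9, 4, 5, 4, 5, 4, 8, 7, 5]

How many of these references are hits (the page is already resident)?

10

9 -> fault, frames (9)
7 -> fault, frames (9 7)
9 -> hit
5 -> fault, frames (9 7 5)
9 -> hit
5 -> hit
9 -> hit
4 -> fault, evict 9, frames (7 5 4)
5 -> hit
9 -> fault, evict 7, frames (5 4 9)
4 -> hit
5 -> hit
4 -> hit
5 -> hit
4 -> hit
8 -> fault, evict 5, frames (4 9 8)
7 -> fault, evict 4, frames (9 8 7)
5 -> fault, evict 9, frames (8 7 5)
Hits: 10.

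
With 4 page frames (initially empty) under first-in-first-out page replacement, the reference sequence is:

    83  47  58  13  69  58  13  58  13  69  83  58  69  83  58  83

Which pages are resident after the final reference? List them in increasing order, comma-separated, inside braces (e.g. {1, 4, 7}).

83: fault, frames {83}
47: fault, frames {83,47}
58: fault, frames {83,47,58}
13: fault, frames {83,47,58,13}
69: fault, evict 83, frames {47,58,13,69}
58: hit
13: hit
58: hit
13: hit
69: hit
83: fault, evict 47, frames {58,13,69,83}
58: hit
69: hit
83: hit
58: hit
83: hit

{13, 58, 69, 83}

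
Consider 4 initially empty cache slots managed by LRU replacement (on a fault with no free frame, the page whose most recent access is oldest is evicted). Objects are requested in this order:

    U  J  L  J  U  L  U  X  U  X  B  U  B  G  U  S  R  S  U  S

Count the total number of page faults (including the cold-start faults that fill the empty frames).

8

U: miss, frames {U}
J: miss, frames {U,J}
L: miss, frames {U,J,L}
J: hit
U: hit
L: hit
U: hit
X: miss, frames {J,L,U,X}
U: hit
X: hit
B: miss, evict J, frames {L,U,X,B}
U: hit
B: hit
G: miss, evict L, frames {X,U,B,G}
U: hit
S: miss, evict X, frames {B,G,U,S}
R: miss, evict B, frames {G,U,S,R}
S: hit
U: hit
S: hit
Page faults: 8.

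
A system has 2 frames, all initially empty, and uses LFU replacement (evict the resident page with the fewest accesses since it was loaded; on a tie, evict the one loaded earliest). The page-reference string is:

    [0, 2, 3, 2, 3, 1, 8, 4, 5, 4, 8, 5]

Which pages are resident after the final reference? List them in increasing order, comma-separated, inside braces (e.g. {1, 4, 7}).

0: fault, frames (0)
2: fault, frames (0 2)
3: fault, evict 0, frames (2 3)
2: hit
3: hit
1: fault, evict 2, frames (3 1)
8: fault, evict 1, frames (3 8)
4: fault, evict 8, frames (3 4)
5: fault, evict 4, frames (3 5)
4: fault, evict 5, frames (3 4)
8: fault, evict 4, frames (3 8)
5: fault, evict 8, frames (3 5)

{3, 5}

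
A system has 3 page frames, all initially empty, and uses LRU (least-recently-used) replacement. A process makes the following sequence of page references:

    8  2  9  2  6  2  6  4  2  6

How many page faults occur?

8 → fault, frames {8}
2 → fault, frames {8,2}
9 → fault, frames {8,2,9}
2 → hit
6 → fault, evict 8, frames {9,2,6}
2 → hit
6 → hit
4 → fault, evict 9, frames {2,6,4}
2 → hit
6 → hit
Page faults: 5.

5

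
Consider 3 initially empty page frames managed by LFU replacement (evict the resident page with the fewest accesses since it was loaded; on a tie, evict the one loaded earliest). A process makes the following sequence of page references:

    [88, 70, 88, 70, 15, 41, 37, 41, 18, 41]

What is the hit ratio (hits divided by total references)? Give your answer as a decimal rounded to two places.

0.20

88 -> miss, frames [88]
70 -> miss, frames [88, 70]
88 -> hit
70 -> hit
15 -> miss, frames [88, 70, 15]
41 -> miss, evict 15, frames [88, 70, 41]
37 -> miss, evict 41, frames [88, 70, 37]
41 -> miss, evict 37, frames [88, 70, 41]
18 -> miss, evict 41, frames [88, 70, 18]
41 -> miss, evict 18, frames [88, 70, 41]
Hits: 2 of 10 references → 2/10 = 0.2000.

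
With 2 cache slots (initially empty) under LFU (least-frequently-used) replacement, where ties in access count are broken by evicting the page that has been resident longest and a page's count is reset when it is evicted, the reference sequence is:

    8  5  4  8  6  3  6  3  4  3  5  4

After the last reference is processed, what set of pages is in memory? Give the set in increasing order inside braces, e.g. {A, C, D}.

8 -> fault, frames [8]
5 -> fault, frames [8, 5]
4 -> fault, evict 8, frames [5, 4]
8 -> fault, evict 5, frames [4, 8]
6 -> fault, evict 4, frames [8, 6]
3 -> fault, evict 8, frames [6, 3]
6 -> hit
3 -> hit
4 -> fault, evict 6, frames [3, 4]
3 -> hit
5 -> fault, evict 4, frames [3, 5]
4 -> fault, evict 5, frames [3, 4]

{3, 4}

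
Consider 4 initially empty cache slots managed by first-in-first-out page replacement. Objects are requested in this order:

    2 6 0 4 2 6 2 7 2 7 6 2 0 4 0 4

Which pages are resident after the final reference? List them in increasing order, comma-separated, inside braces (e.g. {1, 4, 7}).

2 -> miss, frames [2]
6 -> miss, frames [2, 6]
0 -> miss, frames [2, 6, 0]
4 -> miss, frames [2, 6, 0, 4]
2 -> hit
6 -> hit
2 -> hit
7 -> miss, evict 2, frames [6, 0, 4, 7]
2 -> miss, evict 6, frames [0, 4, 7, 2]
7 -> hit
6 -> miss, evict 0, frames [4, 7, 2, 6]
2 -> hit
0 -> miss, evict 4, frames [7, 2, 6, 0]
4 -> miss, evict 7, frames [2, 6, 0, 4]
0 -> hit
4 -> hit

{0, 2, 4, 6}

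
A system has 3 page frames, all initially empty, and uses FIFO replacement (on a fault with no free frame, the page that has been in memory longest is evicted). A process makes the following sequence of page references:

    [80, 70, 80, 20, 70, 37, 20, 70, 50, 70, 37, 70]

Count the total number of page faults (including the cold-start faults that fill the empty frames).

80 → fault, frames (80)
70 → fault, frames (80 70)
80 → hit
20 → fault, frames (80 70 20)
70 → hit
37 → fault, evict 80, frames (70 20 37)
20 → hit
70 → hit
50 → fault, evict 70, frames (20 37 50)
70 → fault, evict 20, frames (37 50 70)
37 → hit
70 → hit
Page faults: 6.

6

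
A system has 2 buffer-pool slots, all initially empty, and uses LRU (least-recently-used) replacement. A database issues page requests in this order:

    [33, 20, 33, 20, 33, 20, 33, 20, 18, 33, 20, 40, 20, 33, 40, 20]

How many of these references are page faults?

9

33: miss, frames {33}
20: miss, frames {33,20}
33: hit
20: hit
33: hit
20: hit
33: hit
20: hit
18: miss, evict 33, frames {20,18}
33: miss, evict 20, frames {18,33}
20: miss, evict 18, frames {33,20}
40: miss, evict 33, frames {20,40}
20: hit
33: miss, evict 40, frames {20,33}
40: miss, evict 20, frames {33,40}
20: miss, evict 33, frames {40,20}
Page faults: 9.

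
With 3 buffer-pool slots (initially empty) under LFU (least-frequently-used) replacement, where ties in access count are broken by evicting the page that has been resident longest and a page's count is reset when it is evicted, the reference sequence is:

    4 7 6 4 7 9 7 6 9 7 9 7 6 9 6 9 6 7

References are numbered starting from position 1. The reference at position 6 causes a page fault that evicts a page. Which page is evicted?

6

pos 1: 4 → fault, frames {4}
pos 2: 7 → fault, frames {4,7}
pos 3: 6 → fault, frames {4,7,6}
pos 4: 4 → hit
pos 5: 7 → hit
pos 6: 9 → fault, evict 6, frames {4,7,9}
At position 6, page 6 is evicted.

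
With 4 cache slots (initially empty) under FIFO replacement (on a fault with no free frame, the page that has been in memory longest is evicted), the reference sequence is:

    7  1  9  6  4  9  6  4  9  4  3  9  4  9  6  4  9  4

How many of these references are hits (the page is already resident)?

12

7 -> fault, frames [7]
1 -> fault, frames [7, 1]
9 -> fault, frames [7, 1, 9]
6 -> fault, frames [7, 1, 9, 6]
4 -> fault, evict 7, frames [1, 9, 6, 4]
9 -> hit
6 -> hit
4 -> hit
9 -> hit
4 -> hit
3 -> fault, evict 1, frames [9, 6, 4, 3]
9 -> hit
4 -> hit
9 -> hit
6 -> hit
4 -> hit
9 -> hit
4 -> hit
Hits: 12.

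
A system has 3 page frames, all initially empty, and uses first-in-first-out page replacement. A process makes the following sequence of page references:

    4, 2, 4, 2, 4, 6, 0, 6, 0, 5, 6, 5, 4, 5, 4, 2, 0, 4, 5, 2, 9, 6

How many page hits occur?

4: fault, frames (4)
2: fault, frames (4 2)
4: hit
2: hit
4: hit
6: fault, frames (4 2 6)
0: fault, evict 4, frames (2 6 0)
6: hit
0: hit
5: fault, evict 2, frames (6 0 5)
6: hit
5: hit
4: fault, evict 6, frames (0 5 4)
5: hit
4: hit
2: fault, evict 0, frames (5 4 2)
0: fault, evict 5, frames (4 2 0)
4: hit
5: fault, evict 4, frames (2 0 5)
2: hit
9: fault, evict 2, frames (0 5 9)
6: fault, evict 0, frames (5 9 6)
Hits: 11.

11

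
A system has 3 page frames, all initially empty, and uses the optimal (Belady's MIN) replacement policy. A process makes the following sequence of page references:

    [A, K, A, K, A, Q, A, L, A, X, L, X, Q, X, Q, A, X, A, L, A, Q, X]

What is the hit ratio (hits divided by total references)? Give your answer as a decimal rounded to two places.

0.68

A → fault, frames (A)
K → fault, frames (A K)
A → hit
K → hit
A → hit
Q → fault, frames (A K Q)
A → hit
L → fault, evict K, frames (A Q L)
A → hit
X → fault, evict A, frames (Q L X)
L → hit
X → hit
Q → hit
X → hit
Q → hit
A → fault, evict Q, frames (L X A)
X → hit
A → hit
L → hit
A → hit
Q → fault, evict A, frames (L X Q)
X → hit
Hits: 15 of 22 references → 15/22 = 0.6818.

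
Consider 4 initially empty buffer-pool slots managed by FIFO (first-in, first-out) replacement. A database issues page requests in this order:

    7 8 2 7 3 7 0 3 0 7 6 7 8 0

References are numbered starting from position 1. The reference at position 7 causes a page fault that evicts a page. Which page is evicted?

7

pos 1: 7 → miss, frames (7)
pos 2: 8 → miss, frames (7 8)
pos 3: 2 → miss, frames (7 8 2)
pos 4: 7 → hit
pos 5: 3 → miss, frames (7 8 2 3)
pos 6: 7 → hit
pos 7: 0 → miss, evict 7, frames (8 2 3 0)
At position 7, page 7 is evicted.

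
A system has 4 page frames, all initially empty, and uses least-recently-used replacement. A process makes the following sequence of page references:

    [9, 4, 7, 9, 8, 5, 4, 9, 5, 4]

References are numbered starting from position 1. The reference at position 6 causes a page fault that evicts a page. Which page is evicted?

pos 1: 9 -> fault, frames {9}
pos 2: 4 -> fault, frames {9,4}
pos 3: 7 -> fault, frames {9,4,7}
pos 4: 9 -> hit
pos 5: 8 -> fault, frames {4,7,9,8}
pos 6: 5 -> fault, evict 4, frames {7,9,8,5}
At position 6, page 4 is evicted.

4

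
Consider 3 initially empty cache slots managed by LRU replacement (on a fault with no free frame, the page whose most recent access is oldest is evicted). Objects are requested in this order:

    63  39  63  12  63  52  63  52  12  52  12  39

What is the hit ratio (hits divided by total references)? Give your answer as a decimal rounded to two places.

0.58

63 → fault, frames {63}
39 → fault, frames {63,39}
63 → hit
12 → fault, frames {39,63,12}
63 → hit
52 → fault, evict 39, frames {12,63,52}
63 → hit
52 → hit
12 → hit
52 → hit
12 → hit
39 → fault, evict 63, frames {52,12,39}
Hits: 7 of 12 references → 7/12 = 0.5833.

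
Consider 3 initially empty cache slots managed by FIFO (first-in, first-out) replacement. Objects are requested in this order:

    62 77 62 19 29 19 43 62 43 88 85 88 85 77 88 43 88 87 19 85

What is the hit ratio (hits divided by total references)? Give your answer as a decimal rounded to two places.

62 → fault, frames (62)
77 → fault, frames (62 77)
62 → hit
19 → fault, frames (62 77 19)
29 → fault, evict 62, frames (77 19 29)
19 → hit
43 → fault, evict 77, frames (19 29 43)
62 → fault, evict 19, frames (29 43 62)
43 → hit
88 → fault, evict 29, frames (43 62 88)
85 → fault, evict 43, frames (62 88 85)
88 → hit
85 → hit
77 → fault, evict 62, frames (88 85 77)
88 → hit
43 → fault, evict 88, frames (85 77 43)
88 → fault, evict 85, frames (77 43 88)
87 → fault, evict 77, frames (43 88 87)
19 → fault, evict 43, frames (88 87 19)
85 → fault, evict 88, frames (87 19 85)
Hits: 6 of 20 references → 6/20 = 0.3000.

0.30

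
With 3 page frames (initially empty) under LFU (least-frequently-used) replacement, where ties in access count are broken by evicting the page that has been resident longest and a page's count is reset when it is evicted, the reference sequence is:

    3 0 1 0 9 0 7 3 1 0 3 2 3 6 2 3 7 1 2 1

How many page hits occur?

6

3: miss, frames [3]
0: miss, frames [3, 0]
1: miss, frames [3, 0, 1]
0: hit
9: miss, evict 3, frames [0, 1, 9]
0: hit
7: miss, evict 1, frames [0, 9, 7]
3: miss, evict 9, frames [0, 7, 3]
1: miss, evict 7, frames [0, 3, 1]
0: hit
3: hit
2: miss, evict 1, frames [0, 3, 2]
3: hit
6: miss, evict 2, frames [0, 3, 6]
2: miss, evict 6, frames [0, 3, 2]
3: hit
7: miss, evict 2, frames [0, 3, 7]
1: miss, evict 7, frames [0, 3, 1]
2: miss, evict 1, frames [0, 3, 2]
1: miss, evict 2, frames [0, 3, 1]
Hits: 6.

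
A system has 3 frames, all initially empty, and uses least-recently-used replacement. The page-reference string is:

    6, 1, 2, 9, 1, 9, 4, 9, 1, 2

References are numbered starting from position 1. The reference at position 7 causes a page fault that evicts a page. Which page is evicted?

pos 1: 6: miss, frames (6)
pos 2: 1: miss, frames (6 1)
pos 3: 2: miss, frames (6 1 2)
pos 4: 9: miss, evict 6, frames (1 2 9)
pos 5: 1: hit
pos 6: 9: hit
pos 7: 4: miss, evict 2, frames (1 9 4)
At position 7, page 2 is evicted.

2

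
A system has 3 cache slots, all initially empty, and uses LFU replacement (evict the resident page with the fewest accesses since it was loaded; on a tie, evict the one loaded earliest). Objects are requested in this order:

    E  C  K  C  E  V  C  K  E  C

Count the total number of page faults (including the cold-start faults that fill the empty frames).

E -> fault, frames [E]
C -> fault, frames [E, C]
K -> fault, frames [E, C, K]
C -> hit
E -> hit
V -> fault, evict K, frames [E, C, V]
C -> hit
K -> fault, evict V, frames [E, C, K]
E -> hit
C -> hit
Page faults: 5.

5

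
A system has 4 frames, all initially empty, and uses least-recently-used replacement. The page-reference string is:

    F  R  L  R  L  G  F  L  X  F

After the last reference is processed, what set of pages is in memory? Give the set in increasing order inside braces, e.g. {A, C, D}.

F → miss, frames (F)
R → miss, frames (F R)
L → miss, frames (F R L)
R → hit
L → hit
G → miss, frames (F R L G)
F → hit
L → hit
X → miss, evict R, frames (G F L X)
F → hit

{F, G, L, X}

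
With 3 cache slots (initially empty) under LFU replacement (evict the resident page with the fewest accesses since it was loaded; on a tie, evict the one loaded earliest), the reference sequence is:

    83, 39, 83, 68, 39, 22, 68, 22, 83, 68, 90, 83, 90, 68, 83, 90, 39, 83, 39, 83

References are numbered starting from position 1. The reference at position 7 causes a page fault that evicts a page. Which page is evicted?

pos 1: 83 → fault, frames [83]
pos 2: 39 → fault, frames [83, 39]
pos 3: 83 → hit
pos 4: 68 → fault, frames [83, 39, 68]
pos 5: 39 → hit
pos 6: 22 → fault, evict 68, frames [83, 39, 22]
pos 7: 68 → fault, evict 22, frames [83, 39, 68]
At position 7, page 22 is evicted.

22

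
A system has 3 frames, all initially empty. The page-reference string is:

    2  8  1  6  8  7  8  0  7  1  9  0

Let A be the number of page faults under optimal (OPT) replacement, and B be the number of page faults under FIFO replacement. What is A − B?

-2

Under OPT: F F F F . F . F . . F . → 7 faults.
Under FIFO: F F F F . F F F . F F . → 9 faults.
A − B = 7 − 9 = -2.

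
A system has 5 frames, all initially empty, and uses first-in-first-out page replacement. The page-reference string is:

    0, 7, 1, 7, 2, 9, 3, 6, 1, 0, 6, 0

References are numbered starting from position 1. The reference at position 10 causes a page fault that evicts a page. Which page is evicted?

pos 1: 0 -> fault, frames [0]
pos 2: 7 -> fault, frames [0, 7]
pos 3: 1 -> fault, frames [0, 7, 1]
pos 4: 7 -> hit
pos 5: 2 -> fault, frames [0, 7, 1, 2]
pos 6: 9 -> fault, frames [0, 7, 1, 2, 9]
pos 7: 3 -> fault, evict 0, frames [7, 1, 2, 9, 3]
pos 8: 6 -> fault, evict 7, frames [1, 2, 9, 3, 6]
pos 9: 1 -> hit
pos 10: 0 -> fault, evict 1, frames [2, 9, 3, 6, 0]
At position 10, page 1 is evicted.

1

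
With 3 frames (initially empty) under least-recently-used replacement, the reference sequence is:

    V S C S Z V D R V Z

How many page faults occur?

V → miss, frames (V)
S → miss, frames (V S)
C → miss, frames (V S C)
S → hit
Z → miss, evict V, frames (C S Z)
V → miss, evict C, frames (S Z V)
D → miss, evict S, frames (Z V D)
R → miss, evict Z, frames (V D R)
V → hit
Z → miss, evict D, frames (R V Z)
Page faults: 8.

8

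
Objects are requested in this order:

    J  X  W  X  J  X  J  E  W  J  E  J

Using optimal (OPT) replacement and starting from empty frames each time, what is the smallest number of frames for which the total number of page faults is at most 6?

f=1: 12 faults
f=2: 7 faults
f=3: 4 faults
f=4: 4 faults
Smallest f with faults ≤ 6 is 3.

3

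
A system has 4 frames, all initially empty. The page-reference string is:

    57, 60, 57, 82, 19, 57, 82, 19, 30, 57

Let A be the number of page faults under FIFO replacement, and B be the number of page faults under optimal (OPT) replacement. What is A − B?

1

Under FIFO: F F . F F . . . F F → 6 faults.
Under OPT: F F . F F . . . F . → 5 faults.
A − B = 6 − 5 = 1.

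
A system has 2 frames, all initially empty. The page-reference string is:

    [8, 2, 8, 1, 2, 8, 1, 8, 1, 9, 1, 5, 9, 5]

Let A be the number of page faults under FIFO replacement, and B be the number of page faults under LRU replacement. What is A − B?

-1

Under FIFO: F F . F . F . . . F F F F . → 8 faults.
Under LRU: F F . F F F F . . F . F F . → 9 faults.
A − B = 8 − 9 = -1.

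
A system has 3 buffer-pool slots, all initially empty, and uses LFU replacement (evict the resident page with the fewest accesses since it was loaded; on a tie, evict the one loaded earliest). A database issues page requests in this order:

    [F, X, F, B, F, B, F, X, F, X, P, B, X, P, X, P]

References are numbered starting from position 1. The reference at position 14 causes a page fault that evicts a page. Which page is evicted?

pos 1: F → miss, frames (F)
pos 2: X → miss, frames (F X)
pos 3: F → hit
pos 4: B → miss, frames (F X B)
pos 5: F → hit
pos 6: B → hit
pos 7: F → hit
pos 8: X → hit
pos 9: F → hit
pos 10: X → hit
pos 11: P → miss, evict B, frames (F X P)
pos 12: B → miss, evict P, frames (F X B)
pos 13: X → hit
pos 14: P → miss, evict B, frames (F X P)
At position 14, page B is evicted.

B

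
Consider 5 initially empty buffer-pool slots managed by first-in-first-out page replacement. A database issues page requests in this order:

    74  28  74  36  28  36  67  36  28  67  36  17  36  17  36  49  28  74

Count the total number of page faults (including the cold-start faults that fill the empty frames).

74 → fault, frames {74}
28 → fault, frames {74,28}
74 → hit
36 → fault, frames {74,28,36}
28 → hit
36 → hit
67 → fault, frames {74,28,36,67}
36 → hit
28 → hit
67 → hit
36 → hit
17 → fault, frames {74,28,36,67,17}
36 → hit
17 → hit
36 → hit
49 → fault, evict 74, frames {28,36,67,17,49}
28 → hit
74 → fault, evict 28, frames {36,67,17,49,74}
Page faults: 7.

7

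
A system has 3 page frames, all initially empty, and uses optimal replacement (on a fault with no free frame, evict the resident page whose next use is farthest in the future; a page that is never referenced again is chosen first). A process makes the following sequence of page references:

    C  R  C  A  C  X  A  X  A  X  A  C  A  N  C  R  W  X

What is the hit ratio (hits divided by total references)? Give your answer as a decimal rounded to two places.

0.61

C: fault, frames [C]
R: fault, frames [C, R]
C: hit
A: fault, frames [C, R, A]
C: hit
X: fault, evict R, frames [C, A, X]
A: hit
X: hit
A: hit
X: hit
A: hit
C: hit
A: hit
N: fault, evict A, frames [C, X, N]
C: hit
R: fault, evict N, frames [C, X, R]
W: fault, evict R, frames [C, X, W]
X: hit
Hits: 11 of 18 references → 11/18 = 0.6111.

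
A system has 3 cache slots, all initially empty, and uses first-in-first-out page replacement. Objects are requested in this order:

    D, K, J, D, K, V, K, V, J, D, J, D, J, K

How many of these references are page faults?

6

D: miss, frames (D)
K: miss, frames (D K)
J: miss, frames (D K J)
D: hit
K: hit
V: miss, evict D, frames (K J V)
K: hit
V: hit
J: hit
D: miss, evict K, frames (J V D)
J: hit
D: hit
J: hit
K: miss, evict J, frames (V D K)
Page faults: 6.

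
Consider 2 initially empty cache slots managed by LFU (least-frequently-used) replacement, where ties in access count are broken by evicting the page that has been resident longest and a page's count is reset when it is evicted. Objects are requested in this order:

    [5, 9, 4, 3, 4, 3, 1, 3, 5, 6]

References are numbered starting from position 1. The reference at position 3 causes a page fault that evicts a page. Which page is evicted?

pos 1: 5 -> fault, frames (5)
pos 2: 9 -> fault, frames (5 9)
pos 3: 4 -> fault, evict 5, frames (9 4)
At position 3, page 5 is evicted.

5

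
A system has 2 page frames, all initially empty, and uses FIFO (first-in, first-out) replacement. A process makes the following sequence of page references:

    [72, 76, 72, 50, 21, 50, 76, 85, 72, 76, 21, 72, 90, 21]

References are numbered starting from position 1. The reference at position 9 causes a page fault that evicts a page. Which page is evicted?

76

pos 1: 72 -> miss, frames [72]
pos 2: 76 -> miss, frames [72, 76]
pos 3: 72 -> hit
pos 4: 50 -> miss, evict 72, frames [76, 50]
pos 5: 21 -> miss, evict 76, frames [50, 21]
pos 6: 50 -> hit
pos 7: 76 -> miss, evict 50, frames [21, 76]
pos 8: 85 -> miss, evict 21, frames [76, 85]
pos 9: 72 -> miss, evict 76, frames [85, 72]
At position 9, page 76 is evicted.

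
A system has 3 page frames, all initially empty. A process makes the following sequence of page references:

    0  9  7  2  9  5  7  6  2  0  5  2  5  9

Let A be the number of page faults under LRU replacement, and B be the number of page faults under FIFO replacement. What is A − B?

Under LRU: F F F F . F F F F F F . . F → 11 faults.
Under FIFO: F F F F . F . F . F . F F F → 10 faults.
A − B = 11 − 10 = 1.

1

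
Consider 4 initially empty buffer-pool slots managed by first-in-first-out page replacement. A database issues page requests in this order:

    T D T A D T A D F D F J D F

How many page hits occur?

T → fault, frames {T}
D → fault, frames {T,D}
T → hit
A → fault, frames {T,D,A}
D → hit
T → hit
A → hit
D → hit
F → fault, frames {T,D,A,F}
D → hit
F → hit
J → fault, evict T, frames {D,A,F,J}
D → hit
F → hit
Hits: 9.

9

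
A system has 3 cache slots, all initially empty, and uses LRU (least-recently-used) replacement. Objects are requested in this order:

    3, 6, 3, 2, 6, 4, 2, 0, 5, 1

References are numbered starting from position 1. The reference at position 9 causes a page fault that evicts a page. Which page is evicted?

pos 1: 3 -> miss, frames [3]
pos 2: 6 -> miss, frames [3, 6]
pos 3: 3 -> hit
pos 4: 2 -> miss, frames [6, 3, 2]
pos 5: 6 -> hit
pos 6: 4 -> miss, evict 3, frames [2, 6, 4]
pos 7: 2 -> hit
pos 8: 0 -> miss, evict 6, frames [4, 2, 0]
pos 9: 5 -> miss, evict 4, frames [2, 0, 5]
At position 9, page 4 is evicted.

4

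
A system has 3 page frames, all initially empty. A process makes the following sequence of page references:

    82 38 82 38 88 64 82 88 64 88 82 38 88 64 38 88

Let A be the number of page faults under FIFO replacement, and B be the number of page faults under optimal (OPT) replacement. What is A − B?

Under FIFO: F F . . F F F . . . . F F F . . → 8 faults.
Under OPT: F F . . F F . . . . . F . . . . → 5 faults.
A − B = 8 − 5 = 3.

3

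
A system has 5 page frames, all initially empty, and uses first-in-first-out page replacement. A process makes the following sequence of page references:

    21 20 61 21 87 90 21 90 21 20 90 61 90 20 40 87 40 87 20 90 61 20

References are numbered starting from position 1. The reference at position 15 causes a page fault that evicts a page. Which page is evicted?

pos 1: 21: fault, frames (21)
pos 2: 20: fault, frames (21 20)
pos 3: 61: fault, frames (21 20 61)
pos 4: 21: hit
pos 5: 87: fault, frames (21 20 61 87)
pos 6: 90: fault, frames (21 20 61 87 90)
pos 7: 21: hit
pos 8: 90: hit
pos 9: 21: hit
pos 10: 20: hit
pos 11: 90: hit
pos 12: 61: hit
pos 13: 90: hit
pos 14: 20: hit
pos 15: 40: fault, evict 21, frames (20 61 87 90 40)
At position 15, page 21 is evicted.

21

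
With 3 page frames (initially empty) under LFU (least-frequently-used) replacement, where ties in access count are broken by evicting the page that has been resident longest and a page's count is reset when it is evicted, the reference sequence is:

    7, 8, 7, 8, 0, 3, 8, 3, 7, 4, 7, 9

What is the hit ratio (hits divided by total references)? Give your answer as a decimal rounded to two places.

7 → fault, frames [7]
8 → fault, frames [7, 8]
7 → hit
8 → hit
0 → fault, frames [7, 8, 0]
3 → fault, evict 0, frames [7, 8, 3]
8 → hit
3 → hit
7 → hit
4 → fault, evict 3, frames [7, 8, 4]
7 → hit
9 → fault, evict 4, frames [7, 8, 9]
Hits: 6 of 12 references → 6/12 = 0.5000.

0.50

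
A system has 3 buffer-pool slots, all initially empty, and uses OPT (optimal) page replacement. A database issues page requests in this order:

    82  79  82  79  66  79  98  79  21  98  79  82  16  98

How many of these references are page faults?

7

82: fault, frames (82)
79: fault, frames (82 79)
82: hit
79: hit
66: fault, frames (82 79 66)
79: hit
98: fault, evict 66, frames (82 79 98)
79: hit
21: fault, evict 82, frames (79 98 21)
98: hit
79: hit
82: fault, evict 21, frames (79 98 82)
16: fault, evict 82, frames (79 98 16)
98: hit
Page faults: 7.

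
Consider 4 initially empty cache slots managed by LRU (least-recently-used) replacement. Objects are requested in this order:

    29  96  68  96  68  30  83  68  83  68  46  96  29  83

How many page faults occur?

29 -> fault, frames {29}
96 -> fault, frames {29,96}
68 -> fault, frames {29,96,68}
96 -> hit
68 -> hit
30 -> fault, frames {29,96,68,30}
83 -> fault, evict 29, frames {96,68,30,83}
68 -> hit
83 -> hit
68 -> hit
46 -> fault, evict 96, frames {30,83,68,46}
96 -> fault, evict 30, frames {83,68,46,96}
29 -> fault, evict 83, frames {68,46,96,29}
83 -> fault, evict 68, frames {46,96,29,83}
Page faults: 9.

9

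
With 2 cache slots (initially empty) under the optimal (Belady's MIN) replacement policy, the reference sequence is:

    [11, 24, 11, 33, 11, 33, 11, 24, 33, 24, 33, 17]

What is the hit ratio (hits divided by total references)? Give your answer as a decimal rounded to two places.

11 -> fault, frames (11)
24 -> fault, frames (11 24)
11 -> hit
33 -> fault, evict 24, frames (11 33)
11 -> hit
33 -> hit
11 -> hit
24 -> fault, evict 11, frames (33 24)
33 -> hit
24 -> hit
33 -> hit
17 -> fault, evict 24, frames (33 17)
Hits: 7 of 12 references → 7/12 = 0.5833.

0.58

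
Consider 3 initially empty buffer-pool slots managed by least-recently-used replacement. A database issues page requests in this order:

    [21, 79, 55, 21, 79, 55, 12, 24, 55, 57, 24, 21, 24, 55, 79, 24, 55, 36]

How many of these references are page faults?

21: fault, frames {21}
79: fault, frames {21,79}
55: fault, frames {21,79,55}
21: hit
79: hit
55: hit
12: fault, evict 21, frames {79,55,12}
24: fault, evict 79, frames {55,12,24}
55: hit
57: fault, evict 12, frames {24,55,57}
24: hit
21: fault, evict 55, frames {57,24,21}
24: hit
55: fault, evict 57, frames {21,24,55}
79: fault, evict 21, frames {24,55,79}
24: hit
55: hit
36: fault, evict 79, frames {24,55,36}
Page faults: 10.

10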